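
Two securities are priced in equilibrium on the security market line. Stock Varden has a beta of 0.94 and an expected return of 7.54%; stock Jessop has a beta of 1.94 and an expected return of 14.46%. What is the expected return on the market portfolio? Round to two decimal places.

7.96%

Both satisfy E(R) = R_f + β·MRP, so the slope of the SML is
MRP = (14.46% − 7.54%) / (1.94 − 0.94) = 6.92% / 1.00 = 6.9200%
R_f = E(R_Varden) − β_Varden·MRP = 7.54% − 0.94 × 6.9200% = 1.0352%
E(R_m) = R_f + MRP = 1.0352% + 6.9200% = 7.96%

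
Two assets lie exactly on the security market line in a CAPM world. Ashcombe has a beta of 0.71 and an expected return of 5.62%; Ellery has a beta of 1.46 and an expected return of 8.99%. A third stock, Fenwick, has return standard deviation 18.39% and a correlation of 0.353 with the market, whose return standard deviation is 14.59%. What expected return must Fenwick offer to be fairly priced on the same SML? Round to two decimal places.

4.43%

MRP = (8.99% − 5.62%) / (1.46 − 0.71) = 4.4933%
R_f = 5.62% − 0.71 × 4.4933% = 2.4298%
β_Fenwick = ρ·σ_i/σ_m = 0.353 × 18.39 / 14.59 = 0.4449
E(R_Fenwick) = R_f + β × MRP = 2.4298% + 0.4449 × 4.4933% = 4.43%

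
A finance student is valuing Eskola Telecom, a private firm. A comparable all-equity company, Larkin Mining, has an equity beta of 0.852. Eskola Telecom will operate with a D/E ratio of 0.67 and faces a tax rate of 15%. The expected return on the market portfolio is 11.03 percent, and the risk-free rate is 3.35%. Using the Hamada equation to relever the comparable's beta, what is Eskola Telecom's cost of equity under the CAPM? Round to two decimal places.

β_L = β_U × [1 + (1 − t)(D/E)] = 0.852 × [1 + (1 − 0.15) × 0.67]
    = 0.852 × [1 + 0.85 × 0.67] = 0.852 × 1.5695 = 1.3372
MRP = 11.03% − 3.35% = 7.68%
E(R) = R_f + β_L × MRP = 3.35% + 1.3372 × 7.68% = 13.62%

13.62%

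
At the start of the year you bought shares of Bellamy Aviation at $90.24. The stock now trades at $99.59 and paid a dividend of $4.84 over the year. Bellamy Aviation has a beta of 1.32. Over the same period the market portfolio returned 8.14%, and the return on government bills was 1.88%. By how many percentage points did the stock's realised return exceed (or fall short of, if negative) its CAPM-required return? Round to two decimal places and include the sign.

+5.58%

Realised HPR = (P1 + D1 − P0) / P0 = (99.59 + 4.84 − 90.24) / 90.24 = 14.19 / 90.24 = 15.7247%
MRP = 8.14% − 1.88% = 6.26%
CAPM required = R_f + β·MRP = 1.88% + 1.32 × 6.26% = 10.1432%
α = realised − required = 15.7247% − 10.1432% = +5.58%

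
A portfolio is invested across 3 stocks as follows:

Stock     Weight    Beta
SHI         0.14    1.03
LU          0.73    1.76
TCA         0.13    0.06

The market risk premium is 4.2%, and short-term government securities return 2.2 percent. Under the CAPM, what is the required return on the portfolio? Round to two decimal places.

β_P = Σ w_i β_i = 0.14×1.03 + 0.73×1.76 + 0.13×0.06 = 1.4368
E(R_P) = R_f + β_P × MRP = 2.2% + 1.4368 × 4.2% = 8.23%

8.23%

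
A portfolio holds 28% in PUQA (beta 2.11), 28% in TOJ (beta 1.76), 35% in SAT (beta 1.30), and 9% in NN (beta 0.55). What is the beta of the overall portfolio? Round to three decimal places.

1.588

β_P = Σ w_i β_i = 0.28×2.11 + 0.28×1.76 + 0.35×1.30 + 0.09×0.55 = 1.5881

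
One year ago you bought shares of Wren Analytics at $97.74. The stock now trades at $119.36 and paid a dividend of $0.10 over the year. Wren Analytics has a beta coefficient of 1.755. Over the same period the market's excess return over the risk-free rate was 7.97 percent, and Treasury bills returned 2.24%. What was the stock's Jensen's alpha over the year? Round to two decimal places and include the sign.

Realised HPR = (P1 + D1 − P0) / P0 = (119.36 + 0.10 − 97.74) / 97.74 = 21.72 / 97.74 = 22.2222%
CAPM required = R_f + β·MRP = 2.24% + 1.755 × 7.97% = 16.22735%
α = realised − required = 22.2222% − 16.22735% = +5.99%

+5.99%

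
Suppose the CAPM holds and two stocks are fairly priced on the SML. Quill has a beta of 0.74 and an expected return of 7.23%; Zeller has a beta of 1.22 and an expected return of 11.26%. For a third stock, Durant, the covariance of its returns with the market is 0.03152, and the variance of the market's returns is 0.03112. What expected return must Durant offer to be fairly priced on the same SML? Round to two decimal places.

9.52%

MRP = (11.26% − 7.23%) / (1.22 − 0.74) = 8.3958%
R_f = 7.23% − 0.74 × 8.3958% = 1.0171%
β_Durant = Cov / Var(R_m) = 0.03152 / 0.03112 = 1.0129
E(R_Durant) = R_f + β × MRP = 1.0171% + 1.0129 × 8.3958% = 9.52%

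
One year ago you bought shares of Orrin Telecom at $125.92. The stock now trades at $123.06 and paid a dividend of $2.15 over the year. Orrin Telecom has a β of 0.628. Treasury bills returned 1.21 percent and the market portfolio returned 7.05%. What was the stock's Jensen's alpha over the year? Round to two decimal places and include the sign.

Realised HPR = (P1 + D1 − P0) / P0 = (123.06 + 2.15 − 125.92) / 125.92 = -0.71 / 125.92 = -0.5639%
MRP = 7.05% − 1.21% = 5.84%
CAPM required = R_f + β·MRP = 1.21% + 0.628 × 5.84% = 4.87752%
α = realised − required = -0.5639% − 4.87752% = -5.44%

-5.44%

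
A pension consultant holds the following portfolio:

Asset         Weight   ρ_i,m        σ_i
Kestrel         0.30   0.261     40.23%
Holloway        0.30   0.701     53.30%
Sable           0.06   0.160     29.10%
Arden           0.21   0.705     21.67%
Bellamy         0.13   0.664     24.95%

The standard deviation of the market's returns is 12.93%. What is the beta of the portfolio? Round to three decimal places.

1.547

β_Kestrel = 0.261 × 40.23% / 12.93% = 0.8121
β_Holloway = 0.701 × 53.30% / 12.93% = 2.8897
β_Sable = 0.160 × 29.10% / 12.93% = 0.3601
β_Arden = 0.705 × 21.67% / 12.93% = 1.1815
β_Bellamy = 0.664 × 24.95% / 12.93% = 1.2813
β_P = Σ w_i β_i = 0.30×0.8121 + 0.30×2.8897 + 0.06×0.3601 + 0.21×1.1815 + 0.13×1.2813 = 1.5468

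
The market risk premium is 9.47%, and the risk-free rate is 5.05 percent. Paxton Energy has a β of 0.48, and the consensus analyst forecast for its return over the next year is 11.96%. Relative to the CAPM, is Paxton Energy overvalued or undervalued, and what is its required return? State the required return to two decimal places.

Undervalued; required return 9.60%

Required return = R_f + β·MRP = 5.05% + 0.48 × 9.47% = 9.60%
Forecast 11.96% > required 9.60% → the stock plots above the SML → undervalued.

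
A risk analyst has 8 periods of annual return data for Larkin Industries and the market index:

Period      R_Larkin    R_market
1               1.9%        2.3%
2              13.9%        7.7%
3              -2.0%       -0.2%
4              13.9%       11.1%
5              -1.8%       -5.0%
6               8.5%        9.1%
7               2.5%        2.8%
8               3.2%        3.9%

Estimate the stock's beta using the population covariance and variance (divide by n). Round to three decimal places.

Mean R_i = (1.9 + 13.9 − 2.0 + 13.9 − 1.8 + 8.5 + 2.5 + 3.2) / 8 = 5.0125%
Mean R_m = (2.3 + 7.7 − 0.2 + 11.1 − 5.0 + 9.1 + 2.8 + 3.9) / 8 = 3.9625%
Σ(R_i − R̄_i)(R_m − R̄_m) = 213.0238  ⇒  Cov = 213.0238 / 8 = 26.6280
Σ(R_m − R̄_m)² = 193.0788  ⇒  Var(R_m) = 193.0788 / 8 = 24.1349
β = Cov / Var(R_m) = 26.6280 / 24.1349 = 1.1033

1.103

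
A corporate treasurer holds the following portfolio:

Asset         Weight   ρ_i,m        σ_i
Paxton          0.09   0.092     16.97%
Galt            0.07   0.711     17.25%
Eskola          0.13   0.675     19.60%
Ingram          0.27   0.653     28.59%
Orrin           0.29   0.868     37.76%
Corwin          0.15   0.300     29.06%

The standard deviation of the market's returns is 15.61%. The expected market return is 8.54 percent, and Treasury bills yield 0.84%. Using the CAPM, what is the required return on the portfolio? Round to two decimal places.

10.00%

β_Paxton = 0.092 × 16.97% / 15.61% = 0.1000
β_Galt = 0.711 × 17.25% / 15.61% = 0.7857
β_Eskola = 0.675 × 19.60% / 15.61% = 0.8475
β_Ingram = 0.653 × 28.59% / 15.61% = 1.1960
β_Orrin = 0.868 × 37.76% / 15.61% = 2.0997
β_Corwin = 0.300 × 29.06% / 15.61% = 0.5585
β_P = Σ w_i β_i = 0.09×0.1000 + 0.07×0.7857 + 0.13×0.8475 + 0.27×1.1960 + 0.29×2.0997 + 0.15×0.5585 = 1.1898
MRP = 8.54% − 0.84% = 7.70%
E(R_P) = R_f + β_P × MRP = 0.84% + 1.1898 × 7.70% = 10.00%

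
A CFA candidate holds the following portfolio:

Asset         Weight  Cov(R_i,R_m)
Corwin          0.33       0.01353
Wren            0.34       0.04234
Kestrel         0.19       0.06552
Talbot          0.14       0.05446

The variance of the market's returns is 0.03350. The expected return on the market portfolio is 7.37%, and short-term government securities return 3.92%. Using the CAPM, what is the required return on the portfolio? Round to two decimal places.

7.93%

β_Corwin = 0.01353 / 0.03350 = 0.4039
β_Wren = 0.04234 / 0.03350 = 1.2639
β_Kestrel = 0.06552 / 0.03350 = 1.9558
β_Talbot = 0.05446 / 0.03350 = 1.6257
β_P = Σ w_i β_i = 0.33×0.4039 + 0.34×1.2639 + 0.19×1.9558 + 0.14×1.6257 = 1.1622
MRP = 7.37% − 3.92% = 3.45%
E(R_P) = R_f + β_P × MRP = 3.92% + 1.1622 × 3.45% = 7.93%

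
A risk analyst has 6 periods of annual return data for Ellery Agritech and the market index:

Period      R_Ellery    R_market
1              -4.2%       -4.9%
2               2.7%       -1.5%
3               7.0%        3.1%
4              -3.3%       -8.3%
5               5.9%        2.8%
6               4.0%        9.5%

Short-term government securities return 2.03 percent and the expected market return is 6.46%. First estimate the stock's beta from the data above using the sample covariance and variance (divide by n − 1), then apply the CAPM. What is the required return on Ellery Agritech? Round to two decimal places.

Mean R_i = (-4.2 + 2.7 + 7.0 − 3.3 + 5.9 + 4.0) / 6 = 2.0167%
Mean R_m = (-4.9 − 1.5 + 3.1 − 8.3 + 2.8 + 9.5) / 6 = 0.1167%
Σ(R_i − R̄_i)(R_m − R̄_m) = 118.7283  ⇒  Cov = 118.7283 / 5 = 23.7457
Σ(R_m − R̄_m)² = 202.7683  ⇒  Var(R_m) = 202.7683 / 5 = 40.5537
β = Cov / Var(R_m) = 23.7457 / 40.5537 = 0.5855
MRP = 6.46% − 2.03% = 4.43%
E(R) = R_f + β × MRP = 2.03% + 0.5855 × 4.43% = 4.62%

4.62%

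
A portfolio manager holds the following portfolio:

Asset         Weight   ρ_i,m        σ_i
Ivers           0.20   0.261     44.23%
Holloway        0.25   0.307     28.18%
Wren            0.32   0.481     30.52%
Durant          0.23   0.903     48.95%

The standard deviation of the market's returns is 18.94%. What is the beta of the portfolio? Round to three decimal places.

β_Ivers = 0.261 × 44.23% / 18.94% = 0.6095
β_Holloway = 0.307 × 28.18% / 18.94% = 0.4568
β_Wren = 0.481 × 30.52% / 18.94% = 0.7751
β_Durant = 0.903 × 48.95% / 18.94% = 2.3338
β_P = Σ w_i β_i = 0.20×0.6095 + 0.25×0.4568 + 0.32×0.7751 + 0.23×2.3338 = 1.0209

1.021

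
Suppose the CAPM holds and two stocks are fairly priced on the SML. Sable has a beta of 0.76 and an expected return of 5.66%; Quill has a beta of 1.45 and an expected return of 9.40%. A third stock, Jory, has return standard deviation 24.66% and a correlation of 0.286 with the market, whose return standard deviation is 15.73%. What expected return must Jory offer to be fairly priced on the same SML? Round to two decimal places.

MRP = (9.40% − 5.66%) / (1.45 − 0.76) = 5.4203%
R_f = 5.66% − 0.76 × 5.4203% = 1.5406%
β_Jory = ρ·σ_i/σ_m = 0.286 × 24.66 / 15.73 = 0.4484
E(R_Jory) = R_f + β × MRP = 1.5406% + 0.4484 × 5.4203% = 3.97%

3.97%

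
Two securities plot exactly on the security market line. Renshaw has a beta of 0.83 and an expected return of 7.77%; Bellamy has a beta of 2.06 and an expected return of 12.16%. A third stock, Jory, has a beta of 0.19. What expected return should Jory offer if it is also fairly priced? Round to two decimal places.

5.49%

MRP (SML slope) = (12.16% − 7.77%) / (2.06 − 0.83) = 4.39% / 1.23 = 3.5691%
R_f (intercept) = 7.77% − 0.83 × 3.5691% = 4.8076%
E(R_Jory) = R_f + β × MRP = 4.8076% + 0.19 × 3.5691% = 5.49%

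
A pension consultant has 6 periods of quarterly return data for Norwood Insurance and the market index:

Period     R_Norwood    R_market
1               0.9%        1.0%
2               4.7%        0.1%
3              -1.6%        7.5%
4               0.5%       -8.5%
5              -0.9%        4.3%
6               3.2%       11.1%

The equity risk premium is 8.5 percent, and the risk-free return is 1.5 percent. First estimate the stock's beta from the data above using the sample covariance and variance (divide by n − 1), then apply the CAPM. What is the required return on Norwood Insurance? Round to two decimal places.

Mean R_i = (0.9 + 4.7 − 1.6 + 0.5 − 0.9 + 3.2) / 6 = 1.1333%
Mean R_m = (1.0 + 0.1 + 7.5 − 8.5 + 4.3 + 11.1) / 6 = 2.5833%
Σ(R_i − R̄_i)(R_m − R̄_m) = -0.7967  ⇒  Cov = -0.7967 / 5 = -0.1593
Σ(R_m − R̄_m)² = 231.1683  ⇒  Var(R_m) = 231.1683 / 5 = 46.2337
β = Cov / Var(R_m) = -0.1593 / 46.2337 = -0.0034
E(R) = R_f + β × MRP = 1.5% + -0.0034 × 8.5% = 1.47%

1.47%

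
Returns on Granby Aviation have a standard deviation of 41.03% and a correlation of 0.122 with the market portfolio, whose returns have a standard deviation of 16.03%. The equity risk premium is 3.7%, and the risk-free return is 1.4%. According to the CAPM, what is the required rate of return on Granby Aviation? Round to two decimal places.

2.56%

β = ρ × σ_i / σ_m = 0.122 × 41.03% / 16.03% = 0.3123
E(R) = 1.4% + 0.3123 × 3.7% = 2.56%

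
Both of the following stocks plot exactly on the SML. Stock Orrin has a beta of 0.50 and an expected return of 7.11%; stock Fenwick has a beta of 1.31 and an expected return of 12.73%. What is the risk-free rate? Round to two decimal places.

3.64%

Both satisfy E(R) = R_f + β·MRP, so the slope of the SML is
MRP = (12.73% − 7.11%) / (1.31 − 0.50) = 5.62% / 0.81 = 6.9383%
R_f = E(R_Orrin) − β_Orrin·MRP = 7.11% − 0.50 × 6.9383% = 3.6409%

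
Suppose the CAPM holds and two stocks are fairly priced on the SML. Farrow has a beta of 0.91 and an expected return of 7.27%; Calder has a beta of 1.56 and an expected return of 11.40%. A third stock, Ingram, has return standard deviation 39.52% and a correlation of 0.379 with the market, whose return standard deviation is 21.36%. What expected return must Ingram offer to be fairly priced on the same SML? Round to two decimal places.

MRP = (11.40% − 7.27%) / (1.56 − 0.91) = 6.3538%
R_f = 7.27% − 0.91 × 6.3538% = 1.4880%
β_Ingram = ρ·σ_i/σ_m = 0.379 × 39.52 / 21.36 = 0.7012
E(R_Ingram) = R_f + β × MRP = 1.4880% + 0.7012 × 6.3538% = 5.94%

5.94%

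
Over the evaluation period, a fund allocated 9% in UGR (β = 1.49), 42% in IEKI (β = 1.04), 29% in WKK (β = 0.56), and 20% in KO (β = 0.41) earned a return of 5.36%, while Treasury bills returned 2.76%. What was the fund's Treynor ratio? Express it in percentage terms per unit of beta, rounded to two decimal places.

β_P = 0.09×1.49 + 0.42×1.04 + 0.29×0.56 + 0.20×0.41 = 0.8153
Treynor = (R_P − R_f) / β_P = (5.36% − 2.76%) / 0.8153 = 2.60% / 0.8153 = 3.19%

3.19%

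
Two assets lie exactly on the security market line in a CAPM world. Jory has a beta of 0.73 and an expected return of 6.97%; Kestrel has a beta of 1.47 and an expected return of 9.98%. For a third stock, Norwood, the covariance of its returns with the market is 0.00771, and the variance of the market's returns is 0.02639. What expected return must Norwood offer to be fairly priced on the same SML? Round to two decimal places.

5.19%

MRP = (9.98% − 6.97%) / (1.47 − 0.73) = 4.0676%
R_f = 6.97% − 0.73 × 4.0676% = 4.0007%
β_Norwood = Cov / Var(R_m) = 0.00771 / 0.02639 = 0.2922
E(R_Norwood) = R_f + β × MRP = 4.0007% + 0.2922 × 4.0676% = 5.19%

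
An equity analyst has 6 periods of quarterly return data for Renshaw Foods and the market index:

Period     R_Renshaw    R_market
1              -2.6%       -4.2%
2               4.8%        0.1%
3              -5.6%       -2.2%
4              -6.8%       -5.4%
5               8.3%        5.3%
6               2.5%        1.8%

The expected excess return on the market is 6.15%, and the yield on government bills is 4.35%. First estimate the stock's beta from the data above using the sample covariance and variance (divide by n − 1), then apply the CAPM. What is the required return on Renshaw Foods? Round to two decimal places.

Mean R_i = (-2.6 + 4.8 − 5.6 − 6.8 + 8.3 + 2.5) / 6 = 0.1000%
Mean R_m = (-4.2 + 0.1 − 2.2 − 5.4 + 5.3 + 1.8) / 6 = -0.7667%
Σ(R_i − R̄_i)(R_m − R̄_m) = 109.3900  ⇒  Cov = 109.3900 / 5 = 21.8780
Σ(R_m − R̄_m)² = 79.4533  ⇒  Var(R_m) = 79.4533 / 5 = 15.8907
β = Cov / Var(R_m) = 21.8780 / 15.8907 = 1.3768
E(R) = R_f + β × MRP = 4.35% + 1.3768 × 6.15% = 12.82%

12.82%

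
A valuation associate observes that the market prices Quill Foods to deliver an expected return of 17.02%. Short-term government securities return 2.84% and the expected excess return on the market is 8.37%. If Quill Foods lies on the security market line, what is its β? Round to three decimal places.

1.694

β = (E(R) − R_f) / MRP = (17.02% − 2.84%) / 8.37% = 14.18% / 8.37% = 1.694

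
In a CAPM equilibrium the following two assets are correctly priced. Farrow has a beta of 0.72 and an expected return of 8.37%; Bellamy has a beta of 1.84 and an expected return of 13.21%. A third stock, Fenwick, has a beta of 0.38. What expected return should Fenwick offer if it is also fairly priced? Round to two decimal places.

MRP (SML slope) = (13.21% − 8.37%) / (1.84 − 0.72) = 4.84% / 1.12 = 4.3214%
R_f (intercept) = 8.37% − 0.72 × 4.3214% = 5.2586%
E(R_Fenwick) = R_f + β × MRP = 5.2586% + 0.38 × 4.3214% = 6.90%

6.90%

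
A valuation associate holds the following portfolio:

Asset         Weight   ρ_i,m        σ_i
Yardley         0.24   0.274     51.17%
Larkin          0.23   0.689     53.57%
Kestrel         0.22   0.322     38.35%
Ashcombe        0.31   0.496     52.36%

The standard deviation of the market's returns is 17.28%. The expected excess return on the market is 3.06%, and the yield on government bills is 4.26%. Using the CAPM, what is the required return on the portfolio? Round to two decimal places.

8.27%

β_Yardley = 0.274 × 51.17% / 17.28% = 0.8114
β_Larkin = 0.689 × 53.57% / 17.28% = 2.1360
β_Kestrel = 0.322 × 38.35% / 17.28% = 0.7146
β_Ashcombe = 0.496 × 52.36% / 17.28% = 1.5029
β_P = Σ w_i β_i = 0.24×0.8114 + 0.23×2.1360 + 0.22×0.7146 + 0.31×1.5029 = 1.3091
E(R_P) = R_f + β_P × MRP = 4.26% + 1.3091 × 3.06% = 8.27%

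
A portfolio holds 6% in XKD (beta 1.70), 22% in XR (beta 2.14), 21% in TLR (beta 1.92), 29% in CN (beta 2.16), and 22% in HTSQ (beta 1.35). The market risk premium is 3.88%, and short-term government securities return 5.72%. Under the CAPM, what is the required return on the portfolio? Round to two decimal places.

β_P = Σ w_i β_i = 0.06×1.70 + 0.22×2.14 + 0.21×1.92 + 0.29×2.16 + 0.22×1.35 = 1.8994
E(R_P) = R_f + β_P × MRP = 5.72% + 1.8994 × 3.88% = 13.09%

13.09%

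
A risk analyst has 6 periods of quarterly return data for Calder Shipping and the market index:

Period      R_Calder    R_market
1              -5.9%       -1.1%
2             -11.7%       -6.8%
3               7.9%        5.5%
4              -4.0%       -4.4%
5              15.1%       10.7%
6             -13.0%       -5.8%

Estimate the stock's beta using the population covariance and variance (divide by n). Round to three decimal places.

Mean R_i = (-5.9 − 11.7 + 7.9 − 4.0 + 15.1 − 13.0) / 6 = -1.9333%
Mean R_m = (-1.1 − 6.8 + 5.5 − 4.4 + 10.7 − 5.8) / 6 = -0.3167%
Σ(R_i − R̄_i)(R_m − R̄_m) = 380.3967  ⇒  Cov = 380.3967 / 6 = 63.3995
Σ(R_m − R̄_m)² = 244.5883  ⇒  Var(R_m) = 244.5883 / 6 = 40.7647
β = Cov / Var(R_m) = 63.3995 / 40.7647 = 1.5553

1.555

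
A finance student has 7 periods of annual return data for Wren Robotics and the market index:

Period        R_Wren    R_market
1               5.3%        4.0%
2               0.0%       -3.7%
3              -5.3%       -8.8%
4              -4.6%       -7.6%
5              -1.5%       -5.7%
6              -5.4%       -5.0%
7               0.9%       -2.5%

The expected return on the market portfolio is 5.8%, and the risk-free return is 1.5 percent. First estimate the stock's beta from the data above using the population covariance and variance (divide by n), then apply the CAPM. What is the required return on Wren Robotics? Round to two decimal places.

Mean R_i = (5.3 + 0.0 − 5.3 − 4.6 − 1.5 − 5.4 + 0.9) / 7 = -1.5143%
Mean R_m = (4.0 − 3.7 − 8.8 − 7.6 − 5.7 − 5.0 − 2.5) / 7 = -4.1857%
Σ(R_i − R̄_i)(R_m − R̄_m) = 91.7314  ⇒  Cov = 91.7314 / 7 = 13.1045
Σ(R_m − R̄_m)² = 105.9886  ⇒  Var(R_m) = 105.9886 / 7 = 15.1412
β = Cov / Var(R_m) = 13.1045 / 15.1412 = 0.8655
MRP = 5.8% − 1.5% = 4.30%
E(R) = R_f + β × MRP = 1.5% + 0.8655 × 4.3% = 5.22%

5.22%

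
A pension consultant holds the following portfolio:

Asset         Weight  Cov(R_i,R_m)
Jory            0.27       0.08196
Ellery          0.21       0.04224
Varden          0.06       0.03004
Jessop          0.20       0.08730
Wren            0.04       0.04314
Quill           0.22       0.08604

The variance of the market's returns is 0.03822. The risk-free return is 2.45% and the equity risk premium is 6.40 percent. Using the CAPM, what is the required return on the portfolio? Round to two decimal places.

14.33%

β_Jory = 0.08196 / 0.03822 = 2.1444
β_Ellery = 0.04224 / 0.03822 = 1.1052
β_Varden = 0.03004 / 0.03822 = 0.7860
β_Jessop = 0.08730 / 0.03822 = 2.2841
β_Wren = 0.04314 / 0.03822 = 1.1287
β_Quill = 0.08604 / 0.03822 = 2.2512
β_P = Σ w_i β_i = 0.27×2.1444 + 0.21×1.1052 + 0.06×0.7860 + 0.20×2.2841 + 0.04×1.1287 + 0.22×2.2512 = 1.8555
E(R_P) = R_f + β_P × MRP = 2.45% + 1.8555 × 6.40% = 14.33%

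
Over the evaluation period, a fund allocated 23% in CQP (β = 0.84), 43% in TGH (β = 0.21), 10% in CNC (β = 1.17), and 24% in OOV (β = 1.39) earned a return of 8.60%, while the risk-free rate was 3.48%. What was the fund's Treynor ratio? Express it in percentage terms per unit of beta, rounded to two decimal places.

β_P = 0.23×0.84 + 0.43×0.21 + 0.10×1.17 + 0.24×1.39 = 0.7341
Treynor = (R_P − R_f) / β_P = (8.60% − 3.48%) / 0.7341 = 5.12% / 0.7341 = 6.97%

6.97%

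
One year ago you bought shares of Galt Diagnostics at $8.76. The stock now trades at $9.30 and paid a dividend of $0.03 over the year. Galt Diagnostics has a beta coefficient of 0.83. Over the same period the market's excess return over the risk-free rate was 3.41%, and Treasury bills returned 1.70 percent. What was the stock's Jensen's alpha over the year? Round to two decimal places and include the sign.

Realised HPR = (P1 + D1 − P0) / P0 = (9.30 + 0.03 − 8.76) / 8.76 = 0.57 / 8.76 = 6.5068%
CAPM required = R_f + β·MRP = 1.70% + 0.83 × 3.41% = 4.5303%
α = realised − required = 6.5068% − 4.5303% = +1.98%

+1.98%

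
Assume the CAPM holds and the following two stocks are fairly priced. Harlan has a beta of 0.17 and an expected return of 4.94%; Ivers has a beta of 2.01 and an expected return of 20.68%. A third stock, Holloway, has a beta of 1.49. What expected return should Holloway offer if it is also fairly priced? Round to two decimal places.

MRP (SML slope) = (20.68% − 4.94%) / (2.01 − 0.17) = 15.74% / 1.84 = 8.5543%
R_f (intercept) = 4.94% − 0.17 × 8.5543% = 3.4858%
E(R_Holloway) = R_f + β × MRP = 3.4858% + 1.49 × 8.5543% = 16.23%

16.23%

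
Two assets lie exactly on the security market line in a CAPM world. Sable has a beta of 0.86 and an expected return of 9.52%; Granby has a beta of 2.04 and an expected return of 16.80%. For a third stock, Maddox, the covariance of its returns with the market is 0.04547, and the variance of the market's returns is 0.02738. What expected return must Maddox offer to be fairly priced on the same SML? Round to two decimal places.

MRP = (16.80% − 9.52%) / (2.04 − 0.86) = 6.1695%
R_f = 9.52% − 0.86 × 6.1695% = 4.2142%
β_Maddox = Cov / Var(R_m) = 0.04547 / 0.02738 = 1.6607
E(R_Maddox) = R_f + β × MRP = 4.2142% + 1.6607 × 6.1695% = 14.46%

14.46%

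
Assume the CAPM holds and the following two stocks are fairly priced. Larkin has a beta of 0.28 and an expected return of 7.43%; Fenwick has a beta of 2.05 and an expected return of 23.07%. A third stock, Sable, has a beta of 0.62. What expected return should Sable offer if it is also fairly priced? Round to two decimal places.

10.43%

MRP (SML slope) = (23.07% − 7.43%) / (2.05 − 0.28) = 15.64% / 1.77 = 8.8362%
R_f (intercept) = 7.43% − 0.28 × 8.8362% = 4.9559%
E(R_Sable) = R_f + β × MRP = 4.9559% + 0.62 × 8.8362% = 10.43%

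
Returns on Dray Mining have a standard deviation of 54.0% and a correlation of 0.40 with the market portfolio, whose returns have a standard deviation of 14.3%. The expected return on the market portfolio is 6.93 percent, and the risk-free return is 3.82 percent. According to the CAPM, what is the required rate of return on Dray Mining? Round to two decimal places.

8.52%

β = ρ × σ_i / σ_m = 0.40 × 54.0% / 14.3% = 1.5105
MRP = 6.93% − 3.82% = 3.11%
E(R) = 3.82% + 1.5105 × 3.11% = 8.52%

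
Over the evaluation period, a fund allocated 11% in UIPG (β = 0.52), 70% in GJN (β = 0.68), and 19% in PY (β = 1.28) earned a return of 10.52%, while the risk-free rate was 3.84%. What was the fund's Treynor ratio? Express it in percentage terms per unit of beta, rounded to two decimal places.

β_P = 0.11×0.52 + 0.70×0.68 + 0.19×1.28 = 0.7764
Treynor = (R_P − R_f) / β_P = (10.52% − 3.84%) / 0.7764 = 6.68% / 0.7764 = 8.60%

8.60%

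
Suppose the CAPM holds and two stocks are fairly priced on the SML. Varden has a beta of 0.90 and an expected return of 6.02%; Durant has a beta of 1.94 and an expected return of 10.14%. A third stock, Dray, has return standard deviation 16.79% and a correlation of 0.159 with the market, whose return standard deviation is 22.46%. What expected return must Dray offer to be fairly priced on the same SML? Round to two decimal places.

MRP = (10.14% − 6.02%) / (1.94 − 0.90) = 3.9615%
R_f = 6.02% − 0.90 × 3.9615% = 2.4547%
β_Dray = ρ·σ_i/σ_m = 0.159 × 16.79 / 22.46 = 0.1189
E(R_Dray) = R_f + β × MRP = 2.4547% + 0.1189 × 3.9615% = 2.93%

2.93%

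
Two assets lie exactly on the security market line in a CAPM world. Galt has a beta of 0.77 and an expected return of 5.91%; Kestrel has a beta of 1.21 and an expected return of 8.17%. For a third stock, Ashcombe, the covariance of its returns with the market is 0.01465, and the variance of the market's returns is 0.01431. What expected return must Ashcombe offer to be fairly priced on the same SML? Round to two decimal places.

MRP = (8.17% − 5.91%) / (1.21 − 0.77) = 5.1364%
R_f = 5.91% − 0.77 × 5.1364% = 1.9550%
β_Ashcombe = Cov / Var(R_m) = 0.01465 / 0.01431 = 1.0238
E(R_Ashcombe) = R_f + β × MRP = 1.9550% + 1.0238 × 5.1364% = 7.21%

7.21%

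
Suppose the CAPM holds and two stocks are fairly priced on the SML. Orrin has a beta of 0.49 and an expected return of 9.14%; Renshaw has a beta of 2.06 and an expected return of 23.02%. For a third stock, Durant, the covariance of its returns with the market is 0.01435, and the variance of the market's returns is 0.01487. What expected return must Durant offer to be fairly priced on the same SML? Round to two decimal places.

13.34%

MRP = (23.02% − 9.14%) / (2.06 − 0.49) = 8.8408%
R_f = 9.14% − 0.49 × 8.8408% = 4.8080%
β_Durant = Cov / Var(R_m) = 0.01435 / 0.01487 = 0.9650
E(R_Durant) = R_f + β × MRP = 4.8080% + 0.9650 × 8.8408% = 13.34%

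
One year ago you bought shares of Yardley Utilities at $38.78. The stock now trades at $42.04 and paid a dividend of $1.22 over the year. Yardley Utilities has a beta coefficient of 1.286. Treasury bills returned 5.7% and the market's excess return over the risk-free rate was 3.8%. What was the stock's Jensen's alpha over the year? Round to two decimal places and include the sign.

+0.97%

Realised HPR = (P1 + D1 − P0) / P0 = (42.04 + 1.22 − 38.78) / 38.78 = 4.48 / 38.78 = 11.5523%
CAPM required = R_f + β·MRP = 5.7% + 1.286 × 3.8% = 10.5868%
α = realised − required = 11.5523% − 10.5868% = +0.97%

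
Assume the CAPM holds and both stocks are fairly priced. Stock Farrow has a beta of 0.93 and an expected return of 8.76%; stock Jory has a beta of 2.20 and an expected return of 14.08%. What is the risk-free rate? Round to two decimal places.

4.86%

Both satisfy E(R) = R_f + β·MRP, so the slope of the SML is
MRP = (14.08% − 8.76%) / (2.20 − 0.93) = 5.32% / 1.27 = 4.1890%
R_f = E(R_Farrow) − β_Farrow·MRP = 8.76% − 0.93 × 4.1890% = 4.8642%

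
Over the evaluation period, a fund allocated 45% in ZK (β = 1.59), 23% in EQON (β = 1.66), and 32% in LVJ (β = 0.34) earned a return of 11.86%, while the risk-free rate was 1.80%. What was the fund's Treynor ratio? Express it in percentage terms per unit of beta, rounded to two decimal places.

8.34%

β_P = 0.45×1.59 + 0.23×1.66 + 0.32×0.34 = 1.2061
Treynor = (R_P − R_f) / β_P = (11.86% − 1.80%) / 1.2061 = 10.06% / 1.2061 = 8.34%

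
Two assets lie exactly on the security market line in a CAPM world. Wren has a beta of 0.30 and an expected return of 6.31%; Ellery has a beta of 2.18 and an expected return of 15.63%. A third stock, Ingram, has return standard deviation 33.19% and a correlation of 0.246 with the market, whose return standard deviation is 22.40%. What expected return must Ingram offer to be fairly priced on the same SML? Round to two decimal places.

MRP = (15.63% − 6.31%) / (2.18 − 0.30) = 4.9574%
R_f = 6.31% − 0.30 × 4.9574% = 4.8228%
β_Ingram = ρ·σ_i/σ_m = 0.246 × 33.19 / 22.40 = 0.3645
E(R_Ingram) = R_f + β × MRP = 4.8228% + 0.3645 × 4.9574% = 6.63%

6.63%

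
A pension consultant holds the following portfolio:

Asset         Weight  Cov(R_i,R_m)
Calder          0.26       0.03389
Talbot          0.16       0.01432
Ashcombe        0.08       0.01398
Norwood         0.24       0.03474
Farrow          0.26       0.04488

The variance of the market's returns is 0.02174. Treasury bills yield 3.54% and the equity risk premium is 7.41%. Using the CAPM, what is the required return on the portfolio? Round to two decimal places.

β_Calder = 0.03389 / 0.02174 = 1.5589
β_Talbot = 0.01432 / 0.02174 = 0.6587
β_Ashcombe = 0.01398 / 0.02174 = 0.6431
β_Norwood = 0.03474 / 0.02174 = 1.5980
β_Farrow = 0.04488 / 0.02174 = 2.0644
β_P = Σ w_i β_i = 0.26×1.5589 + 0.16×0.6587 + 0.08×0.6431 + 0.24×1.5980 + 0.26×2.0644 = 1.4824
E(R_P) = R_f + β_P × MRP = 3.54% + 1.4824 × 7.41% = 14.52%

14.52%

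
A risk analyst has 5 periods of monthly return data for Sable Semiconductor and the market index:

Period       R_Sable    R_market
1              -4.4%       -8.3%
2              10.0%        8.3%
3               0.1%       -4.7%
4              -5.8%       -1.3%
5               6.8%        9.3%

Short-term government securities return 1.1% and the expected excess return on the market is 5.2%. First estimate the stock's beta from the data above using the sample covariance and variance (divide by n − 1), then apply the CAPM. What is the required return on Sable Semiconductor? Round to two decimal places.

5.02%

Mean R_i = (-4.4 + 10.0 + 0.1 − 5.8 + 6.8) / 5 = 1.3400%
Mean R_m = (-8.3 + 8.3 − 4.7 − 1.3 + 9.3) / 5 = 0.6600%
Σ(R_i − R̄_i)(R_m − R̄_m) = 185.4080  ⇒  Cov = 185.4080 / 4 = 46.3520
Σ(R_m − R̄_m)² = 245.8720  ⇒  Var(R_m) = 245.8720 / 4 = 61.4680
β = Cov / Var(R_m) = 46.3520 / 61.4680 = 0.7541
E(R) = R_f + β × MRP = 1.1% + 0.7541 × 5.2% = 5.02%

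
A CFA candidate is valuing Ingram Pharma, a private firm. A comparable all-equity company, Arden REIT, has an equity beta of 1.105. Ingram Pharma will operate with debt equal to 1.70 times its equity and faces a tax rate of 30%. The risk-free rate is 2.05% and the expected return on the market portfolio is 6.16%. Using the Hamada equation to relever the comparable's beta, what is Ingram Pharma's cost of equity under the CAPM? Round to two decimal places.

12.00%

β_L = β_U × [1 + (1 − t)(D/E)] = 1.105 × [1 + (1 − 0.30) × 1.70]
    = 1.105 × [1 + 0.70 × 1.70] = 1.105 × 2.1900 = 2.4200
MRP = 6.16% − 2.05% = 4.11%
E(R) = R_f + β_L × MRP = 2.05% + 2.4200 × 4.11% = 12.00%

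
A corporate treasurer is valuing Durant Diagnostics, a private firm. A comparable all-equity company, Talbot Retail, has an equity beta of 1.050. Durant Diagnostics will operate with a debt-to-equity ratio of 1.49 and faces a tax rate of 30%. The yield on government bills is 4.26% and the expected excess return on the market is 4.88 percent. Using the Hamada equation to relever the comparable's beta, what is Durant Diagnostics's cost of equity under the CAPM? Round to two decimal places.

β_L = β_U × [1 + (1 − t)(D/E)] = 1.050 × [1 + (1 − 0.30) × 1.49]
    = 1.050 × [1 + 0.70 × 1.49] = 1.050 × 2.0430 = 2.1452
E(R) = R_f + β_L × MRP = 4.26% + 2.1452 × 4.88% = 14.73%

14.73%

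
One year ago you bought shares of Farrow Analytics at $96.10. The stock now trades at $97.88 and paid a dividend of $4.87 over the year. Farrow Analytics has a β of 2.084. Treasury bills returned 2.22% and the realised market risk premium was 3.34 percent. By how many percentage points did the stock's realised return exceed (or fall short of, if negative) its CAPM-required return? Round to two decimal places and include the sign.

Realised HPR = (P1 + D1 − P0) / P0 = (97.88 + 4.87 − 96.10) / 96.10 = 6.65 / 96.10 = 6.9199%
CAPM required = R_f + β·MRP = 2.22% + 2.084 × 3.34% = 9.18056%
α = realised − required = 6.9199% − 9.18056% = -2.26%

-2.26%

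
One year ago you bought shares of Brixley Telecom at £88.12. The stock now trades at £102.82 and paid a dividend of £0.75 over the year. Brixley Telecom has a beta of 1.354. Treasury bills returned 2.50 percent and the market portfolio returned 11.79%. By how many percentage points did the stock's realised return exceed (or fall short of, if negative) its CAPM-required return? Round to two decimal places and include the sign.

+2.45%

Realised HPR = (P1 + D1 − P0) / P0 = (102.82 + 0.75 − 88.12) / 88.12 = 15.45 / 88.12 = 17.5329%
MRP = 11.79% − 2.50% = 9.29%
CAPM required = R_f + β·MRP = 2.50% + 1.354 × 9.29% = 15.07866%
α = realised − required = 17.5329% − 15.07866% = +2.45%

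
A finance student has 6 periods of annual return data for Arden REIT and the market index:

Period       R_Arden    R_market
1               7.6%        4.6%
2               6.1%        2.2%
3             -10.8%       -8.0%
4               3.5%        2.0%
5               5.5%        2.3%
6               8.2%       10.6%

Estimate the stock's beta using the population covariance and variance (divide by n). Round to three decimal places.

1.084

Mean R_i = (7.6 + 6.1 − 10.8 + 3.5 + 5.5 + 8.2) / 6 = 3.3500%
Mean R_m = (4.6 + 2.2 − 8.0 + 2.0 + 2.3 + 10.6) / 6 = 2.2833%
Σ(R_i − R̄_i)(R_m − R̄_m) = 195.4550  ⇒  Cov = 195.4550 / 6 = 32.5758
Σ(R_m − R̄_m)² = 180.3683  ⇒  Var(R_m) = 180.3683 / 6 = 30.0614
β = Cov / Var(R_m) = 32.5758 / 30.0614 = 1.0836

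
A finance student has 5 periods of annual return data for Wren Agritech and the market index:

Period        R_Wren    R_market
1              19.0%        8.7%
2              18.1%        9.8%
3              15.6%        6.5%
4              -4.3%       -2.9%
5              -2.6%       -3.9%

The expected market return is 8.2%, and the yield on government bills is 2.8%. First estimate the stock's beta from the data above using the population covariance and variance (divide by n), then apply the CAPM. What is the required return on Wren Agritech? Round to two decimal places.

12.25%

Mean R_i = (19.0 + 18.1 + 15.6 − 4.3 − 2.6) / 5 = 9.1600%
Mean R_m = (8.7 + 9.8 + 6.5 − 2.9 − 3.9) / 5 = 3.6400%
Σ(R_i − R̄_i)(R_m − R̄_m) = 299.9780  ⇒  Cov = 299.9780 / 5 = 59.9956
Σ(R_m − R̄_m)² = 171.3520  ⇒  Var(R_m) = 171.3520 / 5 = 34.2704
β = Cov / Var(R_m) = 59.9956 / 34.2704 = 1.7507
MRP = 8.2% − 2.8% = 5.40%
E(R) = R_f + β × MRP = 2.8% + 1.7507 × 5.4% = 12.25%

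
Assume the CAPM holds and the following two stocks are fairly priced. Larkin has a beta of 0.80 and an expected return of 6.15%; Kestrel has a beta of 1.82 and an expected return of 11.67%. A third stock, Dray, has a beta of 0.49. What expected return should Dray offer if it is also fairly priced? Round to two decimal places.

MRP (SML slope) = (11.67% − 6.15%) / (1.82 − 0.80) = 5.52% / 1.02 = 5.4118%
R_f (intercept) = 6.15% − 0.80 × 5.4118% = 1.8206%
E(R_Dray) = R_f + β × MRP = 1.8206% + 0.49 × 5.4118% = 4.47%

4.47%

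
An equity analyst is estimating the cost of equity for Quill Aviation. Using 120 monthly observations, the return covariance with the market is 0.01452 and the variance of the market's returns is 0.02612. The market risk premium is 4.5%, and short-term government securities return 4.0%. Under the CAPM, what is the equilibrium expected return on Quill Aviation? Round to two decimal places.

6.50%

β = Cov(R_i, R_m) / Var(R_m) = 0.01452 / 0.02612 = 0.5559
E(R) = R_f + β × MRP = 4.0% + 0.5559 × 4.5% = 6.50%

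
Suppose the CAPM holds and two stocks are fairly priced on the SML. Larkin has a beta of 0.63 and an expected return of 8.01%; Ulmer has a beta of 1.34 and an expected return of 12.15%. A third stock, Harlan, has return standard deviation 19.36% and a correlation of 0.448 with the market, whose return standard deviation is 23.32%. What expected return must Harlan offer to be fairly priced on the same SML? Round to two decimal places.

6.51%

MRP = (12.15% − 8.01%) / (1.34 − 0.63) = 5.8310%
R_f = 8.01% − 0.63 × 5.8310% = 4.3365%
β_Harlan = ρ·σ_i/σ_m = 0.448 × 19.36 / 23.32 = 0.3719
E(R_Harlan) = R_f + β × MRP = 4.3365% + 0.3719 × 5.8310% = 6.51%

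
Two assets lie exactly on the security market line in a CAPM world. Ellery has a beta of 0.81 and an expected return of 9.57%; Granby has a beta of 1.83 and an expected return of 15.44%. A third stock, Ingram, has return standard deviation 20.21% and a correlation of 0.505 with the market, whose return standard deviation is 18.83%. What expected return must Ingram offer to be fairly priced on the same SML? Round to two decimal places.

8.03%

MRP = (15.44% − 9.57%) / (1.83 − 0.81) = 5.7549%
R_f = 9.57% − 0.81 × 5.7549% = 4.9085%
β_Ingram = ρ·σ_i/σ_m = 0.505 × 20.21 / 18.83 = 0.5420
E(R_Ingram) = R_f + β × MRP = 4.9085% + 0.5420 × 5.7549% = 8.03%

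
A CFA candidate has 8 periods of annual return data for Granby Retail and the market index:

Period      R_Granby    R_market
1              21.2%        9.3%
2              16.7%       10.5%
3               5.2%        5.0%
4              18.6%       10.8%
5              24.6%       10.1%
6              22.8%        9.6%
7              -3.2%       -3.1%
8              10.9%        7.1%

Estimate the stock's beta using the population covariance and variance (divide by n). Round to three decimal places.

Mean R_i = (21.2 + 16.7 + 5.2 + 18.6 + 24.6 + 22.8 − 3.2 + 10.9) / 8 = 14.6000%
Mean R_m = (9.3 + 10.5 + 5.0 + 10.8 + 10.1 + 9.6 − 3.1 + 7.1) / 8 = 7.4125%
Σ(R_i − R̄_i)(R_m − R̄_m) = 288.2600  ⇒  Cov = 288.2600 / 8 = 36.0325
Σ(R_m − R̄_m)² = 153.0088  ⇒  Var(R_m) = 153.0088 / 8 = 19.1261
β = Cov / Var(R_m) = 36.0325 / 19.1261 = 1.8839

1.884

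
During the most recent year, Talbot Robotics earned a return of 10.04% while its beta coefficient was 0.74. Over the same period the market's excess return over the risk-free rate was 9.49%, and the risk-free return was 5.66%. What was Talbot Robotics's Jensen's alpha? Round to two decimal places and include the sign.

CAPM benchmark = R_f + β(R_m − R_f) = 5.66% + 0.74 × 9.49% = 12.6826%
α = actual − benchmark = 10.04% − 12.6826% = -2.64%

-2.64%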